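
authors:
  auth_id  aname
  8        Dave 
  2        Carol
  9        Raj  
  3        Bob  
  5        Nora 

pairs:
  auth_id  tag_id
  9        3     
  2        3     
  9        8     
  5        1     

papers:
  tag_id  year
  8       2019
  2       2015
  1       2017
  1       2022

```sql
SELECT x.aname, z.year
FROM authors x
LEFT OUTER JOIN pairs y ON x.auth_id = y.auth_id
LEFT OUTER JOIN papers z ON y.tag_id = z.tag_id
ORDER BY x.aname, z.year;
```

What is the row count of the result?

7

Step 1 — x LEFT JOIN y on auth_id → 6 row(s).
Then LEFT JOIN `papers z` on tag_id: each of those 6 rows is kept; rows whose y.tag_id has no match in z get NULL for z's columns.
Result: 7 row(s).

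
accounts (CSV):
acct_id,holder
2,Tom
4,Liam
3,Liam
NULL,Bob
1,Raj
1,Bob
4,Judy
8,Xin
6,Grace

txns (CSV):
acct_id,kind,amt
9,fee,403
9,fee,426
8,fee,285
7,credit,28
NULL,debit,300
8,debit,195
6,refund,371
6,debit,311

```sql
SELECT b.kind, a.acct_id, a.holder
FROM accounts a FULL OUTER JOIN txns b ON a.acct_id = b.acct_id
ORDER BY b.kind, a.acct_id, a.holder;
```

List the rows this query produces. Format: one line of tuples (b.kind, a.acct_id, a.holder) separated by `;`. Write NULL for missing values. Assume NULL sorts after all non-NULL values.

(credit, NULL, NULL); (debit, 6, Grace); (debit, 8, Xin); (debit, NULL, NULL); (fee, 8, Xin); (fee, NULL, NULL); (fee, NULL, NULL); (refund, 6, Grace); (NULL, 1, Bob); (NULL, 1, Raj); (NULL, 2, Tom); (NULL, 3, Liam); (NULL, 4, Judy); (NULL, 4, Liam); (NULL, NULL, Bob)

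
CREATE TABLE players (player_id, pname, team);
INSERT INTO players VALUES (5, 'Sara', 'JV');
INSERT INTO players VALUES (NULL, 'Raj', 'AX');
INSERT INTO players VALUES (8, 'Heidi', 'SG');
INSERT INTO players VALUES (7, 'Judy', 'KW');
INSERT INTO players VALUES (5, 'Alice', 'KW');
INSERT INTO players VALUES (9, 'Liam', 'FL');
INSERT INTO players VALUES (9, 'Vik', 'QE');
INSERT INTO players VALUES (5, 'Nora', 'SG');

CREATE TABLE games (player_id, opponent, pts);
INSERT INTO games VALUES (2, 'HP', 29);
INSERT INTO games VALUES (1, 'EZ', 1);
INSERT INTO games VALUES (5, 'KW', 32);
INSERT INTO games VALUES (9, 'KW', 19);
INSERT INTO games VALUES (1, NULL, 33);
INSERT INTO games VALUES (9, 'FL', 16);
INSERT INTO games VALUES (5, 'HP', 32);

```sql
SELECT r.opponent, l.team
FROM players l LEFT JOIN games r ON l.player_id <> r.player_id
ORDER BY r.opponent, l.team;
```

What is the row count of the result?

40

LEFT JOIN keeps every row from `players`; unmatched rows get NULL for `games`'s columns.
Matching on l.player_id <> r.player_id. A NULL in a compared column never satisfies the condition.
- l[0] player_id=5 → 5 match(es) in r → 5 row(s).
- l[1] player_id=NULL → no match; kept with NULLs on the r side.
- l[2] player_id=8 → 7 match(es) in r → 7 row(s).
- l[3] player_id=7 → 7 match(es) in r → 7 row(s).
- l[4] player_id=5 → 5 match(es) in r → 5 row(s).
- l[5] player_id=9 → 5 match(es) in r → 5 row(s).
- l[6] player_id=9 → 5 match(es) in r → 5 row(s).
- l[7] player_id=5 → 5 match(es) in r → 5 row(s).
Total: 39 matched + 1 padded = 40 rows.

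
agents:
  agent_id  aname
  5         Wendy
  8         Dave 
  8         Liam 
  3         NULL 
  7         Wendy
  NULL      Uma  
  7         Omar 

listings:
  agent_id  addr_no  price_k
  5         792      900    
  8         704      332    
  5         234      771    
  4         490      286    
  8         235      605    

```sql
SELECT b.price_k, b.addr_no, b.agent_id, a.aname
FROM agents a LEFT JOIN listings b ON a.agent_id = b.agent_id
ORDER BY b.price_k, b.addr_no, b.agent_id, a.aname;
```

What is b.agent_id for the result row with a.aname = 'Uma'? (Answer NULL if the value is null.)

LEFT JOIN keeps every row from `agents`; unmatched rows get NULL for `listings`'s columns.
Matching on a.agent_id = b.agent_id. A NULL in a compared column never satisfies the condition.
- a[0] agent_id=5 → 2 match(es) in b → 2 row(s).
- a[1] agent_id=8 → 2 match(es) in b → 2 row(s).
- a[2] agent_id=8 → 2 match(es) in b → 2 row(s).
- a[3] agent_id=3 → no match; kept with NULLs on the b side.
- a[4] agent_id=7 → no match; kept with NULLs on the b side.
- a[5] agent_id=NULL → no match; kept with NULLs on the b side.
- a[6] agent_id=7 → no match; kept with NULLs on the b side.

NULL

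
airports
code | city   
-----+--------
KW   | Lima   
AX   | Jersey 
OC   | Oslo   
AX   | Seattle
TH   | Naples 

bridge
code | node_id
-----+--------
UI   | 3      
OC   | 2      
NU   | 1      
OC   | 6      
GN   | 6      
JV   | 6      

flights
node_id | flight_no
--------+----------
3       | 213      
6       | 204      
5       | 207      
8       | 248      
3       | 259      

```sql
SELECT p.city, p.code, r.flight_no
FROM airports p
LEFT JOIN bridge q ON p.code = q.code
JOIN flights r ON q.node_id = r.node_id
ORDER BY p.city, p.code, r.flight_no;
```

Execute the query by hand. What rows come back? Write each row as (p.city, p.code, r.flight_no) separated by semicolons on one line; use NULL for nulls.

(Oslo, OC, 204)

Joins associate left-to-right: airports LEFT JOIN bridge on code gives 6 intermediate row(s).
Then INNER JOIN `flights r` on node_id: keep only rows whose q.node_id appears in r.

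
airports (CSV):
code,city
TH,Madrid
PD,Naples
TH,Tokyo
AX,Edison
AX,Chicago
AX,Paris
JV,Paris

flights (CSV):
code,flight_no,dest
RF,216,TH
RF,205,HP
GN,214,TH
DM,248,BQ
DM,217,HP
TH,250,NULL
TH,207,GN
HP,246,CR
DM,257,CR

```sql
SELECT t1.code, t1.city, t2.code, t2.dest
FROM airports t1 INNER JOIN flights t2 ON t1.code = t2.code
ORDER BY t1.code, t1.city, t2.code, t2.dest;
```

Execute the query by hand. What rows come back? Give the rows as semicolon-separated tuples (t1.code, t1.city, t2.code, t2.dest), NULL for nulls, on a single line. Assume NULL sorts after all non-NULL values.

(TH, Madrid, TH, GN); (TH, Madrid, TH, NULL); (TH, Tokyo, TH, GN); (TH, Tokyo, TH, NULL)

INNER JOIN keeps only pairs where the ON condition holds.
Matching on t1.code = t2.code.
- t1 (code=TH) pairs with 2 row(s) of t2.
- t1 (code=PD) has no partner → excluded.
- t1 (code=TH) pairs with 2 row(s) of t2.
- t1 (code=AX) has no partner → excluded.
- t1 (code=AX) has no partner → excluded.
- t1 (code=AX) has no partner → excluded.
- t1 (code=JV) has no partner → excluded.
After projecting and ordering:
t1.code | t1.city | t2.code | t2.dest
TH | Madrid | TH | GN
TH | Madrid | TH | NULL
TH | Tokyo | TH | GN
TH | Tokyo | TH | NULL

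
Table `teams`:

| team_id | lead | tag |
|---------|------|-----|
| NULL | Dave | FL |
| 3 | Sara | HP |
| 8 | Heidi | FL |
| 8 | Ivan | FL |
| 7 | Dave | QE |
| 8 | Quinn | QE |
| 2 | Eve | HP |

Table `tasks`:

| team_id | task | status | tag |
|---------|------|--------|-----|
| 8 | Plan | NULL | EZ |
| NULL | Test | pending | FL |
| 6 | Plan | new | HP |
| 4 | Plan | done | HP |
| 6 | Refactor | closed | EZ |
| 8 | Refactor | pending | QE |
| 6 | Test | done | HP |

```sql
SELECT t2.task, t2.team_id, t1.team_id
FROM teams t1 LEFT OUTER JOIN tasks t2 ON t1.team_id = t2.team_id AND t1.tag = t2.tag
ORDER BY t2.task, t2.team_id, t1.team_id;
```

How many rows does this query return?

7

LEFT JOIN keeps every row from `teams`; unmatched rows get NULL for `tasks`'s columns.
Matching on t1.team_id = t2.team_id AND t1.tag = t2.tag. A NULL in a compared column never satisfies the condition.
- t1[0] team_id=NULL, tag=FL → no match; kept with NULLs on the t2 side.
- t1[1] team_id=3, tag=HP → no match; kept with NULLs on the t2 side.
- t1[2] team_id=8, tag=FL → no match; kept with NULLs on the t2 side.
- t1[3] team_id=8, tag=FL → no match; kept with NULLs on the t2 side.
- t1[4] team_id=7, tag=QE → no match; kept with NULLs on the t2 side.
- t1[5] team_id=8, tag=QE → 1 match(es) in t2 → 1 row(s).
- t1[6] team_id=2, tag=HP → no match; kept with NULLs on the t2 side.
Total: 1 matched + 6 padded = 7 rows.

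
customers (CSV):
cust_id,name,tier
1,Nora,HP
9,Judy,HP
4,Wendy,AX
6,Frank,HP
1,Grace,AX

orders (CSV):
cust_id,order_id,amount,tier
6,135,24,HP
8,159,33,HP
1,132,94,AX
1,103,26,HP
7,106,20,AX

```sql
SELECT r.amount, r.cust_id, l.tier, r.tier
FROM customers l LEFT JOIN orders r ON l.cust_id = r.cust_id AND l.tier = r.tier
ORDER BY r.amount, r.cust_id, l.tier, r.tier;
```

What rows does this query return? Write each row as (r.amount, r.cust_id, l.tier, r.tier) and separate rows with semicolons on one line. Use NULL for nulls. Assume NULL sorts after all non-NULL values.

(24, 6, HP, HP); (26, 1, HP, HP); (94, 1, AX, AX); (NULL, NULL, AX, NULL); (NULL, NULL, HP, NULL)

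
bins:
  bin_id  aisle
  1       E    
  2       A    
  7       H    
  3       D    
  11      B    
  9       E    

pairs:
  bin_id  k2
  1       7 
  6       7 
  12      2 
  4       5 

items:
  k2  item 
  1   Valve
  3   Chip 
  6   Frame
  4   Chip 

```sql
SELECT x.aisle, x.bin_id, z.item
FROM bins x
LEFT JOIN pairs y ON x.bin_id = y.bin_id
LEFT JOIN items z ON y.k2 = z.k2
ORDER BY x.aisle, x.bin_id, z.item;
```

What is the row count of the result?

6

Evaluate left to right. First `bins x LEFT JOIN pairs y` on bin_id: 6 row(s).
Then LEFT JOIN `items z` on k2: each of those 6 rows is kept; rows whose y.k2 has no match in z get NULL for z's columns.
Result: 6 row(s).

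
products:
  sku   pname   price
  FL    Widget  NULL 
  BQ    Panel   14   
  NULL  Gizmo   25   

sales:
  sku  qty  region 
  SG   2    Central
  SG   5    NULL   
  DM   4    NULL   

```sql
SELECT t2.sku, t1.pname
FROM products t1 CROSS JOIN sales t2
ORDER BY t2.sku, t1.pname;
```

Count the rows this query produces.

9

CROSS JOIN pairs every row of `products` with every row of `sales`: 3 × 3 = 9 rows.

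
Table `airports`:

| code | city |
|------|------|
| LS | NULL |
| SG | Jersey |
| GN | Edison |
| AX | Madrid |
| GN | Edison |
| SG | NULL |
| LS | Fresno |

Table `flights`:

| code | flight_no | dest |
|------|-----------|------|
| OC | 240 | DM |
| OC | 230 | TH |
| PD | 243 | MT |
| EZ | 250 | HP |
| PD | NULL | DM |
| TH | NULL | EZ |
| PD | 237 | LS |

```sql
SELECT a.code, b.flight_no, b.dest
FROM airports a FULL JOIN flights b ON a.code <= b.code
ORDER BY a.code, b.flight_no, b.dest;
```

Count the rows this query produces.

FULL OUTER JOIN keeps every row from both sides; unmatched rows get NULL for the other side's columns.
Matching on a.code <= b.code.
Matched pairs: 33; unmatched a rows kept: 0; unmatched b rows kept: 0.
Total: 33 rows.

33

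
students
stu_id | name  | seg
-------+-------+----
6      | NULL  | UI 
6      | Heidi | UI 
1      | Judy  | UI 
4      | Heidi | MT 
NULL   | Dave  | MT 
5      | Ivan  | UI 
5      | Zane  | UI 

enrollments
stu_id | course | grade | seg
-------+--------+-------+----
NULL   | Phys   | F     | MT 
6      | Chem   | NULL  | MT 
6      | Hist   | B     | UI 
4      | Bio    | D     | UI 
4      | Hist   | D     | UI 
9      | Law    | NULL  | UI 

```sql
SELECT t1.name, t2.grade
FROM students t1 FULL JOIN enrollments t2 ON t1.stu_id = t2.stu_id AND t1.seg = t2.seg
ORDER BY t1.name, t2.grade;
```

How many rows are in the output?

12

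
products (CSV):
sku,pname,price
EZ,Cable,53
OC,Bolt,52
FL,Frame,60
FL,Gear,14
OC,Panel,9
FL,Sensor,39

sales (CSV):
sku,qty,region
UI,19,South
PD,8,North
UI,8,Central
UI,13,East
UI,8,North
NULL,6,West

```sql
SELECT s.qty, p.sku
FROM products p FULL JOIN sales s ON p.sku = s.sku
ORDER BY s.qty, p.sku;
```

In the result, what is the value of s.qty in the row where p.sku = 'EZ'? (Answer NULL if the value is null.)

FULL OUTER JOIN keeps every row from both sides; unmatched rows get NULL for the other side's columns.
Matching on p.sku = s.sku. A NULL in a compared column never satisfies the condition.
Matched pairs: 0; unmatched p rows kept: 6; unmatched s rows kept: 6.

NULL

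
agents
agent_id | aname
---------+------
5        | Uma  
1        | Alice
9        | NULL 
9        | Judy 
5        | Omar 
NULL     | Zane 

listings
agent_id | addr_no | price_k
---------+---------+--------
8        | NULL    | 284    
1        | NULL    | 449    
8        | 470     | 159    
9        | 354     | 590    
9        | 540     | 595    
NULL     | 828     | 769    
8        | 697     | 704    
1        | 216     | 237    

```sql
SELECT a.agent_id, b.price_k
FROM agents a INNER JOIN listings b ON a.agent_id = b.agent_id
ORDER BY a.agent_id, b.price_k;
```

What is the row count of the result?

INNER JOIN keeps only pairs where the ON condition holds.
Matching on a.agent_id = b.agent_id. A NULL in a compared column never satisfies the condition.
Matched pairs: 6.
Total: 6 rows.

6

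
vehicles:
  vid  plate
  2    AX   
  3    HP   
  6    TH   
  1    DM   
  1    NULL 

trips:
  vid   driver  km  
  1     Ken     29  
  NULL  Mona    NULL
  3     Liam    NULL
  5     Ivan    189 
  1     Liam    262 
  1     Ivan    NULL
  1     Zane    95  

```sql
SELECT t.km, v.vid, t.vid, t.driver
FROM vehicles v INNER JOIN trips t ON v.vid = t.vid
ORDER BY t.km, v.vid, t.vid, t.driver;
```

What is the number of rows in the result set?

9

INNER JOIN keeps only pairs where the ON condition holds.
Matching on v.vid = t.vid. A NULL in a compared column never satisfies the condition.
- v[0] vid=2 → no match; dropped.
- v[1] vid=3 → 1 match(es) in t → 1 row(s).
- v[2] vid=6 → no match; dropped.
- v[3] vid=1 → 4 match(es) in t → 4 row(s).
- v[4] vid=1 → 4 match(es) in t → 4 row(s).
Total: 9 rows.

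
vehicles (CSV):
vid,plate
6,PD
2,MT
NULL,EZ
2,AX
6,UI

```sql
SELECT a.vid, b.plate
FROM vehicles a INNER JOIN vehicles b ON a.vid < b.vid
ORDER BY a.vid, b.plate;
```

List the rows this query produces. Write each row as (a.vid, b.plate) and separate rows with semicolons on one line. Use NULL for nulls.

INNER JOIN keeps only pairs where the ON condition holds.
Matching on a.vid < b.vid. A NULL in a compared column never satisfies the condition.
- a[0] vid=6 → no match; dropped.
- a[1] vid=2 → 2 match(es) in b → 2 row(s).
- a[2] vid=NULL → no match; dropped.
- a[3] vid=2 → 2 match(es) in b → 2 row(s).
- a[4] vid=6 → no match; dropped.
After projecting and ordering:
a.vid | b.plate
2 | PD
2 | PD
2 | UI
2 | UI

(2, PD); (2, PD); (2, UI); (2, UI)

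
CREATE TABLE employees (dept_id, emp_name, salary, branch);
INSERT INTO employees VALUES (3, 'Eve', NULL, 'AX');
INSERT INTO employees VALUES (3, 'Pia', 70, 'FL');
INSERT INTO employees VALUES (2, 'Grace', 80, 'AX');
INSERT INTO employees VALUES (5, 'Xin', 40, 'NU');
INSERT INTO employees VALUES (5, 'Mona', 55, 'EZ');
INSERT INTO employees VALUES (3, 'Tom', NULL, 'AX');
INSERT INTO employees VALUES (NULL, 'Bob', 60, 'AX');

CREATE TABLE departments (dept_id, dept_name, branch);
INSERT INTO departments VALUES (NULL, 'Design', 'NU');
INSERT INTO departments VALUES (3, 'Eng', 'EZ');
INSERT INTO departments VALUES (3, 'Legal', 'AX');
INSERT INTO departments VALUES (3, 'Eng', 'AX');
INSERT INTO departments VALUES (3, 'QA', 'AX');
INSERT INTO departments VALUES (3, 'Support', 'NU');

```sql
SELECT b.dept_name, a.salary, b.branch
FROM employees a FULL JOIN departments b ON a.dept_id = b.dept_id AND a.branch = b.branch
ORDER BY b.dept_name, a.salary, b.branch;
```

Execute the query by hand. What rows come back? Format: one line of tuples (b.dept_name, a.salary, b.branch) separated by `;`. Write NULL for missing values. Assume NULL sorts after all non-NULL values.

(Design, NULL, NU); (Eng, NULL, AX); (Eng, NULL, AX); (Eng, NULL, EZ); (Legal, NULL, AX); (Legal, NULL, AX); (QA, NULL, AX); (QA, NULL, AX); (Support, NULL, NU); (NULL, 40, NULL); (NULL, 55, NULL); (NULL, 60, NULL); (NULL, 70, NULL); (NULL, 80, NULL)

FULL OUTER JOIN keeps every row from both sides; unmatched rows get NULL for the other side's columns.
Matching on a.dept_id = b.dept_id AND a.branch = b.branch. A NULL in a compared column never satisfies the condition.
Matched pairs: 6; unmatched a rows kept: 5; unmatched b rows kept: 3.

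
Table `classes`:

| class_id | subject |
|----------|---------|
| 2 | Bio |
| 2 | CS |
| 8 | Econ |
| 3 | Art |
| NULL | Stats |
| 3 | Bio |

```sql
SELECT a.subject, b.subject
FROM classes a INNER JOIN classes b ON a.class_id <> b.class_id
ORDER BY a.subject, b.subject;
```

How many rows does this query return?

INNER JOIN keeps only pairs where the ON condition holds.
Matching on a.class_id <> b.class_id. A NULL in a compared column never satisfies the condition.
Matched pairs: 16.
Total: 16 rows.

16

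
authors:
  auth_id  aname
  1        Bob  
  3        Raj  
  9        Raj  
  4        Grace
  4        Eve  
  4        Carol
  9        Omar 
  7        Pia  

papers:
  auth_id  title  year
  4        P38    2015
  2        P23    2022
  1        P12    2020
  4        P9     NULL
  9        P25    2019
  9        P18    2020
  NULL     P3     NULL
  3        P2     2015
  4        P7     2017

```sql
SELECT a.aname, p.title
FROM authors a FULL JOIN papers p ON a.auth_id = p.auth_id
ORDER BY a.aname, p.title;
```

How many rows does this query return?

FULL OUTER JOIN keeps every row from both sides; unmatched rows get NULL for the other side's columns.
Matching on a.auth_id = p.auth_id. A NULL in a compared column never satisfies the condition.
Matched pairs: 15; unmatched a rows kept: 1; unmatched p rows kept: 2.
Total: 15 matched + 3 padded = 18 rows.

18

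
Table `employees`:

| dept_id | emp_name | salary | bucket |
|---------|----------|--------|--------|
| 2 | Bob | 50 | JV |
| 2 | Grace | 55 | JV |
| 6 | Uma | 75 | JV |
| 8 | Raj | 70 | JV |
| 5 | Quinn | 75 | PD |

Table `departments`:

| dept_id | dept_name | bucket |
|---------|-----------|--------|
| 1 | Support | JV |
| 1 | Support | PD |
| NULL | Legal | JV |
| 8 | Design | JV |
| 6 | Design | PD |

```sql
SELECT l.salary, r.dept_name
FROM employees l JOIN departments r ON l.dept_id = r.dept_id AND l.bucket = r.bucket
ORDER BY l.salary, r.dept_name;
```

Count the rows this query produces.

INNER JOIN keeps only pairs where the ON condition holds.
Matching on l.dept_id = r.dept_id AND l.bucket = r.bucket. A NULL in a compared column never satisfies the condition.
- l (dept_id=2, bucket=JV) has no partner → excluded.
- l (dept_id=2, bucket=JV) has no partner → excluded.
- l (dept_id=6, bucket=JV) has no partner → excluded.
- l (dept_id=8, bucket=JV) pairs with 1 row(s) of r.
- l (dept_id=5, bucket=PD) has no partner → excluded.
Total: 1 rows.

1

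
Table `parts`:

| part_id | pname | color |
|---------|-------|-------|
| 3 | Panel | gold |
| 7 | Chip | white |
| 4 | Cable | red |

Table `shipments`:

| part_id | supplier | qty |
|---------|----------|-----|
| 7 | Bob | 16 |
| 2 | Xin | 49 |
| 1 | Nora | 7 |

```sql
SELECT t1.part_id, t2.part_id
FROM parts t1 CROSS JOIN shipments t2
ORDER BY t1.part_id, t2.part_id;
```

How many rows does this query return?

CROSS JOIN pairs every row of `parts` with every row of `shipments`: 3 × 3 = 9 rows.

9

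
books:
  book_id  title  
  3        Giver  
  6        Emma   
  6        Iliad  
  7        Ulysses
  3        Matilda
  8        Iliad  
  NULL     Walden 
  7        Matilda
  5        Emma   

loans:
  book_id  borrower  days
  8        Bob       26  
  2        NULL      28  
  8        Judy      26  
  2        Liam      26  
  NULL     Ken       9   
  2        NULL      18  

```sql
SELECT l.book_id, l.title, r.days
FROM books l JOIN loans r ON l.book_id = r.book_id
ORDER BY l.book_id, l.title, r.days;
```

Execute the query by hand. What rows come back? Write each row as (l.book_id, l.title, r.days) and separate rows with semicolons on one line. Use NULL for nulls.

(8, Iliad, 26); (8, Iliad, 26)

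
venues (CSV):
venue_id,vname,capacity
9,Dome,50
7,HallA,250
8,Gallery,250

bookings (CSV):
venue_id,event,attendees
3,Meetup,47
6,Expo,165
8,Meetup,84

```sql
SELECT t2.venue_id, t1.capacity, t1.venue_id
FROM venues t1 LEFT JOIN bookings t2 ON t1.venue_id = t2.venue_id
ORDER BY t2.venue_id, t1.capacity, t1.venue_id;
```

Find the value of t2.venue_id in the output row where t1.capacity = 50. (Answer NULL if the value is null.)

LEFT JOIN keeps every row from `venues`; unmatched rows get NULL for `bookings`'s columns.
Matching on t1.venue_id = t2.venue_id.
- t1 row (venue_id=9): no match → kept, t2 columns NULL.
- t1 row (venue_id=7): no match → kept, t2 columns NULL.
- t1 row (venue_id=8): matches 1 t2 row(s) → 1 output row(s).

NULL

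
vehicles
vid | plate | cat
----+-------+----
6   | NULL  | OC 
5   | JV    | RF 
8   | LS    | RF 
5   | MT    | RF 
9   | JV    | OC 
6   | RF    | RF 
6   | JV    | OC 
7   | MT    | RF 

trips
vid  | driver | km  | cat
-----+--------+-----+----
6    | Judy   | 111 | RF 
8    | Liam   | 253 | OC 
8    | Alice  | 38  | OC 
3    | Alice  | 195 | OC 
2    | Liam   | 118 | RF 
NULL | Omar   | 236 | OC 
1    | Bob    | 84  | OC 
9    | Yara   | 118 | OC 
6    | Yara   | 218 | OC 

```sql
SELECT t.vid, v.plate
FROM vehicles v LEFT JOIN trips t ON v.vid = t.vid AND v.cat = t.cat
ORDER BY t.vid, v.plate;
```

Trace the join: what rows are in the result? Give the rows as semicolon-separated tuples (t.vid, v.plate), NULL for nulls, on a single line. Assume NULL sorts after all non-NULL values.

LEFT JOIN keeps every row from `vehicles`; unmatched rows get NULL for `trips`'s columns.
Matching on v.vid = t.vid AND v.cat = t.cat. A NULL in a compared column never satisfies the condition.
- vid=6, cat=OC: 1 matching t row(s), so 1 row(s) emitted.
- vid=5, cat=RF: no t row matches, row kept with t columns NULL.
- vid=8, cat=RF: no t row matches, row kept with t columns NULL.
- vid=5, cat=RF: no t row matches, row kept with t columns NULL.
- vid=9, cat=OC: 1 matching t row(s), so 1 row(s) emitted.
- vid=6, cat=RF: 1 matching t row(s), so 1 row(s) emitted.
- vid=6, cat=OC: 1 matching t row(s), so 1 row(s) emitted.
- vid=7, cat=RF: no t row matches, row kept with t columns NULL.
After projecting and ordering:
t.vid | v.plate
6 | JV
6 | RF
6 | NULL
9 | JV
NULL | JV
NULL | LS
NULL | MT
NULL | MT

(6, JV); (6, RF); (6, NULL); (9, JV); (NULL, JV); (NULL, LS); (NULL, MT); (NULL, MT)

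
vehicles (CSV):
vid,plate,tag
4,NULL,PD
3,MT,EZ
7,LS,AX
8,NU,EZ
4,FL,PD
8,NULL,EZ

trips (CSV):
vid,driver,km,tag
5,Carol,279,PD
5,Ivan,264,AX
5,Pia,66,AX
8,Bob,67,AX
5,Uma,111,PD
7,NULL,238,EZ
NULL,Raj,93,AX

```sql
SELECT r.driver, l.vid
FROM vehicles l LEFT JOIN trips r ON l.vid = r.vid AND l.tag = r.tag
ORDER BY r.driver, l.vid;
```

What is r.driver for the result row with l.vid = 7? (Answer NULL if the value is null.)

LEFT JOIN keeps every row from `vehicles`; unmatched rows get NULL for `trips`'s columns.
Matching on l.vid = r.vid AND l.tag = r.tag. A NULL in a compared column never satisfies the condition.
- l row (vid=4, tag=PD): no match → kept, r columns NULL.
- l row (vid=3, tag=EZ): no match → kept, r columns NULL.
- l row (vid=7, tag=AX): no match → kept, r columns NULL.
- l row (vid=8, tag=EZ): no match → kept, r columns NULL.
- l row (vid=4, tag=PD): no match → kept, r columns NULL.
- l row (vid=8, tag=EZ): no match → kept, r columns NULL.

NULL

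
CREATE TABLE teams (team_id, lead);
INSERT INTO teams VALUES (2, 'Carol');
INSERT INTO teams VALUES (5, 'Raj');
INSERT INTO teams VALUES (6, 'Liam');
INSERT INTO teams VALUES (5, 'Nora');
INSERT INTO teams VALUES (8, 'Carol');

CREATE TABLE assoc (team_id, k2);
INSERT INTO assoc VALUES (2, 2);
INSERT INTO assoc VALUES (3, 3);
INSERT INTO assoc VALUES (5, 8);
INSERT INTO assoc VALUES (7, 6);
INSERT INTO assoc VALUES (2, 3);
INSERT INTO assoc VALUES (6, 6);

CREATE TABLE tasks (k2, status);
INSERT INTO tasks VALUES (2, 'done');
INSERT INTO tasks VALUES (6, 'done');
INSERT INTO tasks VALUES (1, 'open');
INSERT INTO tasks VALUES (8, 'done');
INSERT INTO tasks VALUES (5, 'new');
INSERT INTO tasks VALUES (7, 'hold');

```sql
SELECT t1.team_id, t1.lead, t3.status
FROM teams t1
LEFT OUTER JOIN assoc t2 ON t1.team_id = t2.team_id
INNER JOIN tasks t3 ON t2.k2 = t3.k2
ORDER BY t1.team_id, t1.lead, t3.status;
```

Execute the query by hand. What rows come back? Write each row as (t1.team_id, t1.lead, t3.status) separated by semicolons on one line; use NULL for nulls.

(2, Carol, done); (5, Nora, done); (5, Raj, done); (6, Liam, done)

Joins associate left-to-right: teams LEFT JOIN assoc on team_id gives 6 intermediate row(s).
Then INNER JOIN `tasks t3` on k2: keep only rows whose t2.k2 appears in t3.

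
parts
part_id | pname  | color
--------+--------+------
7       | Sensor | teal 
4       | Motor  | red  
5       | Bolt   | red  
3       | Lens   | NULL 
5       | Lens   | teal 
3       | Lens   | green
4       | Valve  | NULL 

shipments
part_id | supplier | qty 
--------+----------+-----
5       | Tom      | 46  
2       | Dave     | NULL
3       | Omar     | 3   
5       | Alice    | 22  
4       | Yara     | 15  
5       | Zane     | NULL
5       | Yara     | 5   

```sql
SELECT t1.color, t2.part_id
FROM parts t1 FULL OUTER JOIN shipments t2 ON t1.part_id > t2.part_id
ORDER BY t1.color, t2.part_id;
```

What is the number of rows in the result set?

19

FULL OUTER JOIN keeps every row from both sides; unmatched rows get NULL for the other side's columns.
Matching on t1.part_id > t2.part_id.
- part_id=7: 7 matching t2 row(s), so 7 row(s) emitted.
- part_id=4: 2 matching t2 row(s), so 2 row(s) emitted.
- part_id=5: 3 matching t2 row(s), so 3 row(s) emitted.
- part_id=3: 1 matching t2 row(s), so 1 row(s) emitted.
- part_id=5: 3 matching t2 row(s), so 3 row(s) emitted.
- part_id=3: 1 matching t2 row(s), so 1 row(s) emitted.
- part_id=4: 2 matching t2 row(s), so 2 row(s) emitted.
Total: 19 rows.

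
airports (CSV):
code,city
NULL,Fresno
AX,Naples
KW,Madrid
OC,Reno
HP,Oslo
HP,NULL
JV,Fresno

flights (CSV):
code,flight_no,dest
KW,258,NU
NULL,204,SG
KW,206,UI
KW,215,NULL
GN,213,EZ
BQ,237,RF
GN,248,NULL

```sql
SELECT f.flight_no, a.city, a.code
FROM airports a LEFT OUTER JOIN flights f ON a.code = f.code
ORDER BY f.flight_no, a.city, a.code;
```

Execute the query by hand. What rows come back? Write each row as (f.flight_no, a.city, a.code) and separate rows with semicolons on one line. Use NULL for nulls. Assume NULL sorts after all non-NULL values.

(206, Madrid, KW); (215, Madrid, KW); (258, Madrid, KW); (NULL, Fresno, JV); (NULL, Fresno, NULL); (NULL, Naples, AX); (NULL, Oslo, HP); (NULL, Reno, OC); (NULL, NULL, HP)

LEFT JOIN keeps every row from `airports`; unmatched rows get NULL for `flights`'s columns.
Matching on a.code = f.code. A NULL in a compared column never satisfies the condition.
- a[0] code=NULL → no match; kept with NULLs on the f side.
- a[1] code=AX → no match; kept with NULLs on the f side.
- a[2] code=KW → 3 match(es) in f → 3 row(s).
- a[3] code=OC → no match; kept with NULLs on the f side.
- a[4] code=HP → no match; kept with NULLs on the f side.
- a[5] code=HP → no match; kept with NULLs on the f side.
- a[6] code=JV → no match; kept with NULLs on the f side.
After projecting and ordering:
f.flight_no | a.city | a.code
206 | Madrid | KW
215 | Madrid | KW
258 | Madrid | KW
NULL | Fresno | JV
NULL | Fresno | NULL
NULL | Naples | AX
NULL | Oslo | HP
NULL | Reno | OC
NULL | NULL | HP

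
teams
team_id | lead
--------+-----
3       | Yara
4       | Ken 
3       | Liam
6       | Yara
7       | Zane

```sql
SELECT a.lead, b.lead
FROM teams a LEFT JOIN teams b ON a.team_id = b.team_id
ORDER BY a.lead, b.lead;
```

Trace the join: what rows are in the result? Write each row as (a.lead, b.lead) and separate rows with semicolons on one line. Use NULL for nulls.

(Ken, Ken); (Liam, Liam); (Liam, Yara); (Yara, Liam); (Yara, Yara); (Yara, Yara); (Zane, Zane)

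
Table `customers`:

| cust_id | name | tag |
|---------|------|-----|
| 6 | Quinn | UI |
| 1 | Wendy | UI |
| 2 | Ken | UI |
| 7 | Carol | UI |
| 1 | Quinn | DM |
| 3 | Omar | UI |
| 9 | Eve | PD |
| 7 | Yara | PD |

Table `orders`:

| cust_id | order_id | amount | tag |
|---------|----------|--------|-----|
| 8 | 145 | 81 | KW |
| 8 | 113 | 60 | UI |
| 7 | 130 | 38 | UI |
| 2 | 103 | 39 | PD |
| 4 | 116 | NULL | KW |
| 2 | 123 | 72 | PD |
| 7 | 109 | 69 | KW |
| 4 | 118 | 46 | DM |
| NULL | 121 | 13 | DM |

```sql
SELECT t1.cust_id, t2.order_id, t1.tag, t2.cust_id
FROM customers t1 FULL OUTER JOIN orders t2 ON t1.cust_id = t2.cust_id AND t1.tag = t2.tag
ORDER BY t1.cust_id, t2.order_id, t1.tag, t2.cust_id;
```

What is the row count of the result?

16

FULL OUTER JOIN keeps every row from both sides; unmatched rows get NULL for the other side's columns.
Matching on t1.cust_id = t2.cust_id AND t1.tag = t2.tag. A NULL in a compared column never satisfies the condition.
- cust_id=6, tag=UI: no t2 row matches, row kept with t2 columns NULL.
- cust_id=1, tag=UI: no t2 row matches, row kept with t2 columns NULL.
- cust_id=2, tag=UI: no t2 row matches, row kept with t2 columns NULL.
- cust_id=7, tag=UI: 1 matching t2 row(s), so 1 row(s) emitted.
- cust_id=1, tag=DM: no t2 row matches, row kept with t2 columns NULL.
- cust_id=3, tag=UI: no t2 row matches, row kept with t2 columns NULL.
- cust_id=9, tag=PD: no t2 row matches, row kept with t2 columns NULL.
- cust_id=7, tag=PD: no t2 row matches, row kept with t2 columns NULL.
- 8 t2 row(s) had no t1 match → kept, t1 columns NULL.
Total: 1 matched + 15 padded = 16 rows.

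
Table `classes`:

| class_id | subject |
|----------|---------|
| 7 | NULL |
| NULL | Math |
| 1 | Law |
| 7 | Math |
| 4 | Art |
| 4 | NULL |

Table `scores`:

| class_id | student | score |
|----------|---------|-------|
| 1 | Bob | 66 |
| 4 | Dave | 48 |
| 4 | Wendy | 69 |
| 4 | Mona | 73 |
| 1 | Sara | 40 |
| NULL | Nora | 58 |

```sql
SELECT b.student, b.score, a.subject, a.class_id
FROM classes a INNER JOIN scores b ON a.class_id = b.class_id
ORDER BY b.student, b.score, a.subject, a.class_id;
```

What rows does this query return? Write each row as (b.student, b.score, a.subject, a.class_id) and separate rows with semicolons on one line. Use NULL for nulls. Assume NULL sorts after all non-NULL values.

INNER JOIN keeps only pairs where the ON condition holds.
Matching on a.class_id = b.class_id. A NULL in a compared column never satisfies the condition.
- a row (class_id=7): no match → dropped.
- a row (class_id=NULL): no match → dropped.
- a row (class_id=1): matches 2 b row(s) → 2 output row(s).
- a row (class_id=7): no match → dropped.
- a row (class_id=4): matches 3 b row(s) → 3 output row(s).
- a row (class_id=4): matches 3 b row(s) → 3 output row(s).
After projecting and ordering:
b.student | b.score | a.subject | a.class_id
Bob | 66 | Law | 1
Dave | 48 | Art | 4
Dave | 48 | NULL | 4
Mona | 73 | Art | 4
Mona | 73 | NULL | 4
Sara | 40 | Law | 1
Wendy | 69 | Art | 4
Wendy | 69 | NULL | 4

(Bob, 66, Law, 1); (Dave, 48, Art, 4); (Dave, 48, NULL, 4); (Mona, 73, Art, 4); (Mona, 73, NULL, 4); (Sara, 40, Law, 1); (Wendy, 69, Art, 4); (Wendy, 69, NULL, 4)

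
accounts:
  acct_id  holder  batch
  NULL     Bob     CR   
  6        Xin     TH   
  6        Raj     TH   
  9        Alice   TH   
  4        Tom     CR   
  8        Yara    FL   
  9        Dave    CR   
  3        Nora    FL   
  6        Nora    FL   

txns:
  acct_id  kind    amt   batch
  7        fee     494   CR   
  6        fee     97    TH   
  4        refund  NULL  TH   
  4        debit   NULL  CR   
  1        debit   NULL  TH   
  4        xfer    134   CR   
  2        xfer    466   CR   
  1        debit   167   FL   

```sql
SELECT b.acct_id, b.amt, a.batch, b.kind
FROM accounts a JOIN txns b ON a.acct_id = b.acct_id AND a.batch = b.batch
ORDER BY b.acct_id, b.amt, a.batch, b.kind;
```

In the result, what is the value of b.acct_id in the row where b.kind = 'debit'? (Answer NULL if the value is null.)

INNER JOIN keeps only pairs where the ON condition holds.
Matching on a.acct_id = b.acct_id AND a.batch = b.batch. A NULL in a compared column never satisfies the condition.
Matched pairs: 4.

4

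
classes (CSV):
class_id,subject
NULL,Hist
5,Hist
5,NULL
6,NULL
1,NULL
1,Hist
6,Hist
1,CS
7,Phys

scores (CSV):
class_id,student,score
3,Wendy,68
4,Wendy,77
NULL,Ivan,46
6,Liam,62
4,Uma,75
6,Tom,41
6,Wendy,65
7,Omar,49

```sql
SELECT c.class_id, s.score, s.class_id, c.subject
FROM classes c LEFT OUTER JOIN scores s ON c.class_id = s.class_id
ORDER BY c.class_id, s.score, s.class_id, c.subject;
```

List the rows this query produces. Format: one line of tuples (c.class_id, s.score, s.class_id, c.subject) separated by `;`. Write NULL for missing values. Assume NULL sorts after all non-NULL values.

(1, NULL, NULL, CS); (1, NULL, NULL, Hist); (1, NULL, NULL, NULL); (5, NULL, NULL, Hist); (5, NULL, NULL, NULL); (6, 41, 6, Hist); (6, 41, 6, NULL); (6, 62, 6, Hist); (6, 62, 6, NULL); (6, 65, 6, Hist); (6, 65, 6, NULL); (7, 49, 7, Phys); (NULL, NULL, NULL, Hist)

LEFT JOIN keeps every row from `classes`; unmatched rows get NULL for `scores`'s columns.
Matching on c.class_id = s.class_id. A NULL in a compared column never satisfies the condition.
Matched pairs: 7; unmatched c rows kept: 6.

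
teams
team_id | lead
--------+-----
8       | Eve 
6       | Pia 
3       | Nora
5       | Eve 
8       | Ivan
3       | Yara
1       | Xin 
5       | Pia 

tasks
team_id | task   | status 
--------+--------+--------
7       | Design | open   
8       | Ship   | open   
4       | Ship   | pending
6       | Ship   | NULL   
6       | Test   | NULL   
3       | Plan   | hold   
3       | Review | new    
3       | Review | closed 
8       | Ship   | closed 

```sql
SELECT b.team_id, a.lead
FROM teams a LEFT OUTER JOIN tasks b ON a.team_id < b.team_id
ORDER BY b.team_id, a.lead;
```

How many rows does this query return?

LEFT JOIN keeps every row from `teams`; unmatched rows get NULL for `tasks`'s columns.
Matching on a.team_id < b.team_id.
- a row (team_id=8): no match → kept, b columns NULL.
- a row (team_id=6): matches 3 b row(s) → 3 output row(s).
- a row (team_id=3): matches 6 b row(s) → 6 output row(s).
- a row (team_id=5): matches 5 b row(s) → 5 output row(s).
- a row (team_id=8): no match → kept, b columns NULL.
- a row (team_id=3): matches 6 b row(s) → 6 output row(s).
- a row (team_id=1): matches 9 b row(s) → 9 output row(s).
- a row (team_id=5): matches 5 b row(s) → 5 output row(s).
Total: 34 matched + 2 padded = 36 rows.

36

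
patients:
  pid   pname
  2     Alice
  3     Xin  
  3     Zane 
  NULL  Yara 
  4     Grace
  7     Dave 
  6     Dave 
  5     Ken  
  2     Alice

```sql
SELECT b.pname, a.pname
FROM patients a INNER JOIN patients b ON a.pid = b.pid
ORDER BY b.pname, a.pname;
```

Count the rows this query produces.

12

INNER JOIN keeps only pairs where the ON condition holds.
Matching on a.pid = b.pid. A NULL in a compared column never satisfies the condition.
- a row (pid=2): matches 2 b row(s) → 2 output row(s).
- a row (pid=3): matches 2 b row(s) → 2 output row(s).
- a row (pid=3): matches 2 b row(s) → 2 output row(s).
- a row (pid=NULL): no match → dropped.
- a row (pid=4): matches 1 b row(s) → 1 output row(s).
- a row (pid=7): matches 1 b row(s) → 1 output row(s).
- a row (pid=6): matches 1 b row(s) → 1 output row(s).
- a row (pid=5): matches 1 b row(s) → 1 output row(s).
- a row (pid=2): matches 2 b row(s) → 2 output row(s).
Total: 12 rows.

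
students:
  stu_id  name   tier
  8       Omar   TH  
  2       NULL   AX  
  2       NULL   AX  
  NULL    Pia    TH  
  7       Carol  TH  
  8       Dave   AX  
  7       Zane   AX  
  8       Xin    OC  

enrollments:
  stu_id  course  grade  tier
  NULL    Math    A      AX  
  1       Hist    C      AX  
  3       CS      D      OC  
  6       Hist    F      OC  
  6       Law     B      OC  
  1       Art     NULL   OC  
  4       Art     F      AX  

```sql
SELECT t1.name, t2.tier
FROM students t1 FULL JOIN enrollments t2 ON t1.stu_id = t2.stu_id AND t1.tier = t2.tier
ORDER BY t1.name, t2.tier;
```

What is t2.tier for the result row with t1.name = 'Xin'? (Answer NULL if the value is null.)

FULL OUTER JOIN keeps every row from both sides; unmatched rows get NULL for the other side's columns.
Matching on t1.stu_id = t2.stu_id AND t1.tier = t2.tier. A NULL in a compared column never satisfies the condition.
- t1 row (stu_id=8, tier=TH): no match → kept, t2 columns NULL.
- t1 row (stu_id=2, tier=AX): no match → kept, t2 columns NULL.
- t1 row (stu_id=2, tier=AX): no match → kept, t2 columns NULL.
- t1 row (stu_id=NULL, tier=TH): no match → kept, t2 columns NULL.
- t1 row (stu_id=7, tier=TH): no match → kept, t2 columns NULL.
- t1 row (stu_id=8, tier=AX): no match → kept, t2 columns NULL.
- t1 row (stu_id=7, tier=AX): no match → kept, t2 columns NULL.
- t1 row (stu_id=8, tier=OC): no match → kept, t2 columns NULL.
- 7 row(s) from t2 found no t1 partner → padded with NULL.

NULL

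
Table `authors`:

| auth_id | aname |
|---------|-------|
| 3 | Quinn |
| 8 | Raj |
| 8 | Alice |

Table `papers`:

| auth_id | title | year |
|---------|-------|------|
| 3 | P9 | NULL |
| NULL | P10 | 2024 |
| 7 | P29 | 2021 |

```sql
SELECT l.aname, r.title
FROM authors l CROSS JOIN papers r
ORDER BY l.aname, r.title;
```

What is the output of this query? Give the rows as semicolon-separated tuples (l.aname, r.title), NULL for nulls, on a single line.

(Alice, P10); (Alice, P29); (Alice, P9); (Quinn, P10); (Quinn, P29); (Quinn, P9); (Raj, P10); (Raj, P29); (Raj, P9)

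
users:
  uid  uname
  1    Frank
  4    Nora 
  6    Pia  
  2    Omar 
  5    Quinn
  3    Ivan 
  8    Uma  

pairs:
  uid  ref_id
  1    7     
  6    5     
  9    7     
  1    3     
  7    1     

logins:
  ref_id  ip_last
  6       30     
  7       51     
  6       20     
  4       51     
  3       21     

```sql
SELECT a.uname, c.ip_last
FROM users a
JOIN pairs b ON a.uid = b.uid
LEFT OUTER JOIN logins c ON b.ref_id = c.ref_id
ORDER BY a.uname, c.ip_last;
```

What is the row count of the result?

3

Joins associate left-to-right: users INNER JOIN pairs on uid gives 3 intermediate row(s).
Then LEFT JOIN `logins c` on ref_id: each of those 3 rows is kept; rows whose b.ref_id has no match in c get NULL for c's columns.
Result: 3 row(s).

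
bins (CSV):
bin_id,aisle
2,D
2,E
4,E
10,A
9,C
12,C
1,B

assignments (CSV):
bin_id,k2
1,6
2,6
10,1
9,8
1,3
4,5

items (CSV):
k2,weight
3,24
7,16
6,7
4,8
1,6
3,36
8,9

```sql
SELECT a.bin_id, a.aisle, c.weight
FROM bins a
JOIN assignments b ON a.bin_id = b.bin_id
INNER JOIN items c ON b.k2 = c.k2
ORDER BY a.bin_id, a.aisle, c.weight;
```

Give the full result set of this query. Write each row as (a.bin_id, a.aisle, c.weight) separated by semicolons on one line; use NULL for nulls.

Step 1 — a INNER JOIN b on bin_id → 7 row(s).
Then INNER JOIN `items c` on k2: keep only rows whose b.k2 appears in c.

(1, B, 7); (1, B, 24); (1, B, 36); (2, D, 7); (2, E, 7); (9, C, 9); (10, A, 6)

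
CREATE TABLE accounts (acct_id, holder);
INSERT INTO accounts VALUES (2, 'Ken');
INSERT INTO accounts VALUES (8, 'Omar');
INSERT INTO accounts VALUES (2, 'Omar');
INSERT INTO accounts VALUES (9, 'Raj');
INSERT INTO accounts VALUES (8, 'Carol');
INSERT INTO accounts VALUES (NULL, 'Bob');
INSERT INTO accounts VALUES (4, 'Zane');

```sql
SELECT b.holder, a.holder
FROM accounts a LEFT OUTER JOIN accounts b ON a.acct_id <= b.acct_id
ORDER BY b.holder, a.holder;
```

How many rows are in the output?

24

LEFT JOIN keeps every row from `accounts a`; unmatched rows get NULL for `accounts b`'s columns.
Matching on a.acct_id <= b.acct_id. A NULL in a compared column never satisfies the condition.
Matched pairs: 23; unmatched a rows kept: 1.
Total: 23 matched + 1 padded = 24 rows.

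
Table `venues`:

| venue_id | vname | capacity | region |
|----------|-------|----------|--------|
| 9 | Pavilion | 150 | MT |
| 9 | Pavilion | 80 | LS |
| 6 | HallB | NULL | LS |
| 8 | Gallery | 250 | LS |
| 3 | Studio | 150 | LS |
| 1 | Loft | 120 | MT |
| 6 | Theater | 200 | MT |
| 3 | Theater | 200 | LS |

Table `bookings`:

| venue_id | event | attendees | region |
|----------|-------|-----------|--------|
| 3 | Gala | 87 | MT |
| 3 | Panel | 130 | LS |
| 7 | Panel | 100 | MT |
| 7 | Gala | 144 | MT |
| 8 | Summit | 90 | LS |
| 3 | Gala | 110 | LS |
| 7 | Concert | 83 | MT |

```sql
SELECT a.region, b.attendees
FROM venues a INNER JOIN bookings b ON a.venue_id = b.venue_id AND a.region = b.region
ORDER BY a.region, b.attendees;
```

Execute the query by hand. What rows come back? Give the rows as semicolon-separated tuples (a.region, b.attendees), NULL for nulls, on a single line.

(LS, 90); (LS, 110); (LS, 110); (LS, 130); (LS, 130)

INNER JOIN keeps only pairs where the ON condition holds.
Matching on a.venue_id = b.venue_id AND a.region = b.region.
Matched pairs: 5.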